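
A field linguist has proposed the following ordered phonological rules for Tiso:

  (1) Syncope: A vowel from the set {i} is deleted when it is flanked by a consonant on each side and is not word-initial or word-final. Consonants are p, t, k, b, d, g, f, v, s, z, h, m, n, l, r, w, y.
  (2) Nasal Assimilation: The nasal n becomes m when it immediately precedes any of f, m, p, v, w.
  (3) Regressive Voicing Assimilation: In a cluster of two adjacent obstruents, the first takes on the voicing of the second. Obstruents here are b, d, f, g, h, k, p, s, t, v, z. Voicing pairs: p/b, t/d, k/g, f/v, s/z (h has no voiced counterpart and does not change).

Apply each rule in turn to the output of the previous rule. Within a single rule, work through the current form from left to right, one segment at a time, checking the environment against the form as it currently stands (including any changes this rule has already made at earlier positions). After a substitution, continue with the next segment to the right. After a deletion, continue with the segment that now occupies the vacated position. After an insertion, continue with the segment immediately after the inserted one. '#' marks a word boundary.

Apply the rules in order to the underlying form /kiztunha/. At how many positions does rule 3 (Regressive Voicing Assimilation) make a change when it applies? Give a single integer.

(1) Syncope: [kiztunha] → [kztunha]
(2) Nasal Assimilation: no change — [kztunha]
(3) Regressive Voicing Assimilation: [kztunha] → [gstunha]
Rule 3 changed 2 position(s).

2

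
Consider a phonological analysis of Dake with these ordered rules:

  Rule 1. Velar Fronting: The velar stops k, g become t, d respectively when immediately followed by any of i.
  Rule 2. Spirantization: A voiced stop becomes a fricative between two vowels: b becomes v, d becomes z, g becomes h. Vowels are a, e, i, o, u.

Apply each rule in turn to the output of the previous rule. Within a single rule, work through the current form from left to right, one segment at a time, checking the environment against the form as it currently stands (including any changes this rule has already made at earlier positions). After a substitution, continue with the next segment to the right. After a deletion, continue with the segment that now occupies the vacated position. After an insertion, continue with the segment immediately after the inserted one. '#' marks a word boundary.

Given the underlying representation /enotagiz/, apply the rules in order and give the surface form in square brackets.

Rule 1 Velar Fronting: [enotagiz] → [enotadiz]
Rule 2 Spirantization: [enotadiz] → [enotaziz]

[enotaziz]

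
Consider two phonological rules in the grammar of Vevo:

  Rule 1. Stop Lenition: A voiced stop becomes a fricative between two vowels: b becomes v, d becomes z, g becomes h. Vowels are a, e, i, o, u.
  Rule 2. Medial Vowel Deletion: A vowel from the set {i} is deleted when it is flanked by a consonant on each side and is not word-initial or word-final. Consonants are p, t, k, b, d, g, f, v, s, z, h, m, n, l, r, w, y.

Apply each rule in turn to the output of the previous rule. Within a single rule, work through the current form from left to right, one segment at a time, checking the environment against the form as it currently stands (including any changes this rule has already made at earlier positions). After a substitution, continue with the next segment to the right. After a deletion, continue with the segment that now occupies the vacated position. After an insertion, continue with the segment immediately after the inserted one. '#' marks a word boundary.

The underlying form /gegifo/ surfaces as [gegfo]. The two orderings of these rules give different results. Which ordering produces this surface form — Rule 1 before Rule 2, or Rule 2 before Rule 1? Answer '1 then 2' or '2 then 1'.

2 then 1

Order 1 then 2:
  1 Stop Lenition: [gegifo] → [gehifo]
  2 Medial Vowel Deletion: [gehifo] → [gehfo]
  result: [gehfo]
Order 2 then 1:
  2 Medial Vowel Deletion: [gegifo] → [gegfo]
  1 Stop Lenition: no change — [gegfo]
  result: [gegfo]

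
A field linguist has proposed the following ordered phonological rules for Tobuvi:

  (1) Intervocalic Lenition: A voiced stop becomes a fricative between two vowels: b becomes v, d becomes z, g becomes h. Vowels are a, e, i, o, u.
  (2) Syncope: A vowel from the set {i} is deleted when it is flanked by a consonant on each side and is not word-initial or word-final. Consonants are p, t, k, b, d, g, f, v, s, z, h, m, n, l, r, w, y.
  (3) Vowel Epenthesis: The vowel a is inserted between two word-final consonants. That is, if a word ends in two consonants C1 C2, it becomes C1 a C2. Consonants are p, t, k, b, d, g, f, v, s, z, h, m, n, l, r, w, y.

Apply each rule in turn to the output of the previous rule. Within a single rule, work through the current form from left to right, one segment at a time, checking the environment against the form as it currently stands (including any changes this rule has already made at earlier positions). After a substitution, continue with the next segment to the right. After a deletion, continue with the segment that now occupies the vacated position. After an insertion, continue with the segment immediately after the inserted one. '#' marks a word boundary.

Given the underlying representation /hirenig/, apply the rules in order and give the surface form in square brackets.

(1) Intervocalic Lenition: no change — [hirenig]
(2) Syncope: [hirenig] → [hreng]
(3) Vowel Epenthesis: [hreng] → [hrenag]

[hrenag]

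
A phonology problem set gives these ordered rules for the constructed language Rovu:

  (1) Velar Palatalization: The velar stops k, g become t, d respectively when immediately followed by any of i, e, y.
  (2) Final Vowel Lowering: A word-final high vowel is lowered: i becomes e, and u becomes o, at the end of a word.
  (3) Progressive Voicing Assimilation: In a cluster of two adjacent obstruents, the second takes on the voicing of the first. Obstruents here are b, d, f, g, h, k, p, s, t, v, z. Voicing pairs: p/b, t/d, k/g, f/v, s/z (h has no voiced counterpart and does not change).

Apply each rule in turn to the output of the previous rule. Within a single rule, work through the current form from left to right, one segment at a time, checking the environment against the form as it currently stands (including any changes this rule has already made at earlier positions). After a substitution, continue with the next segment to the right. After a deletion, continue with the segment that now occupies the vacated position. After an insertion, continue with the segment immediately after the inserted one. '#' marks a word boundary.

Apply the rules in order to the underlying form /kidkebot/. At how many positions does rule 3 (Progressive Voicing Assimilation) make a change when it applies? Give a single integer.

(1) Velar Palatalization: [kidkebot] → [tidtebot]
(2) Final Vowel Lowering: no change — [tidtebot]
(3) Progressive Voicing Assimilation: [tidtebot] → [tiddebot]
Rule 3 changed 1 position(s).

1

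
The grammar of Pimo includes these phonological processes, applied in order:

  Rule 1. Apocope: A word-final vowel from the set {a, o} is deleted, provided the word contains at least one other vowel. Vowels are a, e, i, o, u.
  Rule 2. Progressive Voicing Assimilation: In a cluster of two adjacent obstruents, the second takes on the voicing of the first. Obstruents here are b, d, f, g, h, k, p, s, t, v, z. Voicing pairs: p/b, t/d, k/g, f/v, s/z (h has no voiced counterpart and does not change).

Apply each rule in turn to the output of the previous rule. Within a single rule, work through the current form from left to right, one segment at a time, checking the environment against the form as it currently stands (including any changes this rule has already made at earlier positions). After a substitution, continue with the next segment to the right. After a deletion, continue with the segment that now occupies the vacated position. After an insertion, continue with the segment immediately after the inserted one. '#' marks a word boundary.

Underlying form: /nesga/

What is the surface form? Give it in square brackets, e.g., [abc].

[nesk]

Rule 1 Apocope: [nesga] → [nesg]
Rule 2 Progressive Voicing Assimilation: [nesg] → [nesk]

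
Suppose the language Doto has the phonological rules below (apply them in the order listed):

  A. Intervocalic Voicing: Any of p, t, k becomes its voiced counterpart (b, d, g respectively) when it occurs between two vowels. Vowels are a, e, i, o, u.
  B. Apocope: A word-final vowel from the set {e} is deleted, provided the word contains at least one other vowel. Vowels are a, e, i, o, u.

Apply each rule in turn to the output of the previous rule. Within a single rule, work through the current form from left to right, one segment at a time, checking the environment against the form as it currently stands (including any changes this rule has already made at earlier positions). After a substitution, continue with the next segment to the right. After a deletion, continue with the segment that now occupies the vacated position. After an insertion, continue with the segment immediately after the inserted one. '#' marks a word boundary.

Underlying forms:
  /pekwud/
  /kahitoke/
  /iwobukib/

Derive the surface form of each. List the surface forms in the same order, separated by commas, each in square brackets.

/pekwud/:
  A Intervocalic Voicing: no change — [pekwud]
  B Apocope: no change — [pekwud]
/kahitoke/:
  A Intervocalic Voicing: [kahitoke] → [kahidoge]
  B Apocope: [kahidoge] → [kahidog]
/iwobukib/:
  A Intervocalic Voicing: [iwobukib] → [iwobugib]
  B Apocope: no change — [iwobugib]

[pekwud], [kahidog], [iwobugib]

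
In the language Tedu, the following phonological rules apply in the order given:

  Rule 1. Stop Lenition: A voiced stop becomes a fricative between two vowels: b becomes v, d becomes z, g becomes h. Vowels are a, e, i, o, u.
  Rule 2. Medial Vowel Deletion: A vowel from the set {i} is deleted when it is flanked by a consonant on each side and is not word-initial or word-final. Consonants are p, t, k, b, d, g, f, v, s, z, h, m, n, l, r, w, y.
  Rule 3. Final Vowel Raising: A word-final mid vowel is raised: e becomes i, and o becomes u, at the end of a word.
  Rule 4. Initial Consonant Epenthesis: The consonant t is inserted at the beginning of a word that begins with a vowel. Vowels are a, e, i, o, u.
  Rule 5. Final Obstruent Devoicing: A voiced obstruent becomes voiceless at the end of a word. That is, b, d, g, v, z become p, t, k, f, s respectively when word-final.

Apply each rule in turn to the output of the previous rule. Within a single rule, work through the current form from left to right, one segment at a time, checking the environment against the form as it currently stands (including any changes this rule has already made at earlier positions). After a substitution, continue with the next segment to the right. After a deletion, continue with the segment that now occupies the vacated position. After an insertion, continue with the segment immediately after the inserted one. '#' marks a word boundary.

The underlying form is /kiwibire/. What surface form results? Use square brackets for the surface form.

Rule 1 Stop Lenition: [kiwibire] → [kiwivire]
Rule 2 Medial Vowel Deletion: [kiwivire] → [kwvre]
Rule 3 Final Vowel Raising: [kwvre] → [kwvri]
Rule 4 Initial Consonant Epenthesis: no change — [kwvri]
Rule 5 Final Obstruent Devoicing: no change — [kwvri]

[kwvri]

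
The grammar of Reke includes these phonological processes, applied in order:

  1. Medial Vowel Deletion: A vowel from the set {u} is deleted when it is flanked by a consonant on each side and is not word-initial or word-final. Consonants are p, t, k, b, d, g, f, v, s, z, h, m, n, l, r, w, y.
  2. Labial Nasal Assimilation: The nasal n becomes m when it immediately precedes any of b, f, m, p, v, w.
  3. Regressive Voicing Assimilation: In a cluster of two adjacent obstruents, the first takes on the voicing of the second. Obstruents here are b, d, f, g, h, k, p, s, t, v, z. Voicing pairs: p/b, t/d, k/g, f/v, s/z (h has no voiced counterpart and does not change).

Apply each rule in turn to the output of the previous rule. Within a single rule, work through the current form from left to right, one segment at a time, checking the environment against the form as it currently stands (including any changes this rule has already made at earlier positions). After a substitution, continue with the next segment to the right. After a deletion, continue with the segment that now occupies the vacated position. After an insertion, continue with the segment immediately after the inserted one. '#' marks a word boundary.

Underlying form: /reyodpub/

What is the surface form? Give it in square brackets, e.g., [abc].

1 Medial Vowel Deletion: [reyodpub] → [reyodpb]
2 Labial Nasal Assimilation: no change — [reyodpb]
3 Regressive Voicing Assimilation: [reyodpb] → [reyotbb]

[reyotbb]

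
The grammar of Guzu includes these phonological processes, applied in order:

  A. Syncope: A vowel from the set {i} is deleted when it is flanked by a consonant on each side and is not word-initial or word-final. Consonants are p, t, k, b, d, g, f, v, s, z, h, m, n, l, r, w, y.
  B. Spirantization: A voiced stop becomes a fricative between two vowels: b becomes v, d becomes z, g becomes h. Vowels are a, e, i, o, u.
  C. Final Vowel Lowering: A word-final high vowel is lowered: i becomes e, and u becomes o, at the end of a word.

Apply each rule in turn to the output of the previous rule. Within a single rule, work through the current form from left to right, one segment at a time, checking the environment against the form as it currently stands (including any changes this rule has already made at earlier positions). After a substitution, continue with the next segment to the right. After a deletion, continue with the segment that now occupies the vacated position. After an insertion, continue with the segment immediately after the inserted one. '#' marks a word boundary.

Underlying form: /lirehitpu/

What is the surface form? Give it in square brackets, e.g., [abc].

[lrehtpo]

A Syncope: [lirehitpu] → [lrehtpu]
B Spirantization: no change — [lrehtpu]
C Final Vowel Lowering: [lrehtpu] → [lrehtpo]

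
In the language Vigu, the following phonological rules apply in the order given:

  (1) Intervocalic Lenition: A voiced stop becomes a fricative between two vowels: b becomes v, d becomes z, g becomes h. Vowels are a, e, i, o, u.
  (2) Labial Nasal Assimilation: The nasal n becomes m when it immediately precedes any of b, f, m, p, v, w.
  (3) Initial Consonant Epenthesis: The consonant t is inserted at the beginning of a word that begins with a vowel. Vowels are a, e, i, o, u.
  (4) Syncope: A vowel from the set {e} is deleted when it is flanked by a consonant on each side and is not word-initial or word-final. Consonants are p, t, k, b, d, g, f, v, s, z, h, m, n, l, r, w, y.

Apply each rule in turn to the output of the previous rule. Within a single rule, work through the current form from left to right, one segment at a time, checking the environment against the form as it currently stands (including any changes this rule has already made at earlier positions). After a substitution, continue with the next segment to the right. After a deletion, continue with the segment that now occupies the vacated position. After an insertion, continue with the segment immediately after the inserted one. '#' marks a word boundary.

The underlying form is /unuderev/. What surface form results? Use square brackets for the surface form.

(1) Intervocalic Lenition: [unuderev] → [unuzerev]
(2) Labial Nasal Assimilation: no change — [unuzerev]
(3) Initial Consonant Epenthesis: [unuzerev] → [tunuzerev]
(4) Syncope: [tunuzerev] → [tunuzrv]

[tunuzrv]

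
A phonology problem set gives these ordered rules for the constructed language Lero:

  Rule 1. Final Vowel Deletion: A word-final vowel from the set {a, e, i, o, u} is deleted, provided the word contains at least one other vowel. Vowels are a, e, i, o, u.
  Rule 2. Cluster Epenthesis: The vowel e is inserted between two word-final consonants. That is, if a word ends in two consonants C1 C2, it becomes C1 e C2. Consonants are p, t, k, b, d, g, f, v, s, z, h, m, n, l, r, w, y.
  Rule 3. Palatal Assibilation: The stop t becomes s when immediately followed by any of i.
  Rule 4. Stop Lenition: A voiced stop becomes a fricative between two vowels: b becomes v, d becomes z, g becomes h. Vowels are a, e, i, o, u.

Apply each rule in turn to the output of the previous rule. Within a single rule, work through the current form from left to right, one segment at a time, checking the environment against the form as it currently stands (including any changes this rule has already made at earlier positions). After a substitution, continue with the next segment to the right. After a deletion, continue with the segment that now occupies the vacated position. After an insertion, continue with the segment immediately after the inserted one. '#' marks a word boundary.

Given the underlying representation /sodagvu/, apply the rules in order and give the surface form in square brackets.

[sozahev]

Rule 1 Final Vowel Deletion: [sodagvu] → [sodagv]
Rule 2 Cluster Epenthesis: [sodagv] → [sodagev]
Rule 3 Palatal Assibilation: no change — [sodagev]
Rule 4 Stop Lenition: [sodagev] → [sozahev]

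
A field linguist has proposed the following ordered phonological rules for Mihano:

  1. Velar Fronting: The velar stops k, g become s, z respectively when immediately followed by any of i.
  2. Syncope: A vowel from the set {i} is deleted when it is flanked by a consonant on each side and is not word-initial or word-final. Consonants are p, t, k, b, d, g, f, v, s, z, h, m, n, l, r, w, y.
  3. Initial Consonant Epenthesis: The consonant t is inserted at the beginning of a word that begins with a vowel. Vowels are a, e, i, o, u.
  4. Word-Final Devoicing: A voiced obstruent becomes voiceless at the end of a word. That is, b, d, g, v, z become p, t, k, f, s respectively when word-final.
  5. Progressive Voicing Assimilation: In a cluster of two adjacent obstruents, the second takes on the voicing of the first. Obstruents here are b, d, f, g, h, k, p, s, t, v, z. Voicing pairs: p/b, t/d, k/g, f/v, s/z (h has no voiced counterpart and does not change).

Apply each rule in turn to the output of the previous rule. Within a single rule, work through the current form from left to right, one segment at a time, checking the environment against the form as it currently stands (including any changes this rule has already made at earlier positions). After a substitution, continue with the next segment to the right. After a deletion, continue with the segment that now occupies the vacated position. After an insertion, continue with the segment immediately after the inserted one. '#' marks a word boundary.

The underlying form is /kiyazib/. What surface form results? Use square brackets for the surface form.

[syazb]

1 Velar Fronting: [kiyazib] → [siyazib]
2 Syncope: [siyazib] → [syazb]
3 Initial Consonant Epenthesis: no change — [syazb]
4 Word-Final Devoicing: [syazb] → [syazp]
5 Progressive Voicing Assimilation: [syazp] → [syazb]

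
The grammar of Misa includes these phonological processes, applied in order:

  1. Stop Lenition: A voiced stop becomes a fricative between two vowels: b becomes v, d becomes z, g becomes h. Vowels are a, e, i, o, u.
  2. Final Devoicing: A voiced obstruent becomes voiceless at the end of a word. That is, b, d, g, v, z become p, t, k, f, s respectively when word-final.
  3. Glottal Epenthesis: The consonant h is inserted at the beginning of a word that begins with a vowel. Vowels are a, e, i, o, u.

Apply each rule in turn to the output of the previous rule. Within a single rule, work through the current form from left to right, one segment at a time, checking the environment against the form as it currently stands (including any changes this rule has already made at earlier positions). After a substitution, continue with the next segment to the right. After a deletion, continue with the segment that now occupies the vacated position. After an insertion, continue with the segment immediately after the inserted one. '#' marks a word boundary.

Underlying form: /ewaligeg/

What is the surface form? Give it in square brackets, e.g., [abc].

1 Stop Lenition: [ewaligeg] → [ewaliheg]
2 Final Devoicing: [ewaliheg] → [ewalihek]
3 Glottal Epenthesis: [ewalihek] → [hewalihek]

[hewalihek]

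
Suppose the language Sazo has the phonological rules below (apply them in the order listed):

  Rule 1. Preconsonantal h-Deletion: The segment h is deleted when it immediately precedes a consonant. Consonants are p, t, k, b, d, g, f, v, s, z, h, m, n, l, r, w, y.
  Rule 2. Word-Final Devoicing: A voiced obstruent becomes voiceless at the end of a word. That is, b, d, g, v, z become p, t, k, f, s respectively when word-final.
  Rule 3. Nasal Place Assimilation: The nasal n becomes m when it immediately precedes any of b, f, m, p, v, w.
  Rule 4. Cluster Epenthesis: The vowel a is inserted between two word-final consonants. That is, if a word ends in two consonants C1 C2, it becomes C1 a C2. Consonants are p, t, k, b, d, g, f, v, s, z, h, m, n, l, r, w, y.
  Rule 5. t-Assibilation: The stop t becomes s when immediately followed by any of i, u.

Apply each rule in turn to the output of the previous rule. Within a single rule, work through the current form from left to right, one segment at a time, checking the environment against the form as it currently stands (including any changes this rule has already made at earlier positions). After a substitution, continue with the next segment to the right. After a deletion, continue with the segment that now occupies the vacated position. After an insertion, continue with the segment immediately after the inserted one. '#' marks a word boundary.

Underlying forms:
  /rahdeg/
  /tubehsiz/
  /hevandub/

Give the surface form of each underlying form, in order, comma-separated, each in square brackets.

[radek], [subesis], [hevandup]

/rahdeg/:
  Rule 1 Preconsonantal h-Deletion: [rahdeg] → [radeg]
  Rule 2 Word-Final Devoicing: [radeg] → [radek]
  Rule 3 Nasal Place Assimilation: no change — [radek]
  Rule 4 Cluster Epenthesis: no change — [radek]
  Rule 5 t-Assibilation: no change — [radek]
/tubehsiz/:
  Rule 1 Preconsonantal h-Deletion: [tubehsiz] → [tubesiz]
  Rule 2 Word-Final Devoicing: [tubesiz] → [tubesis]
  Rule 3 Nasal Place Assimilation: no change — [tubesis]
  Rule 4 Cluster Epenthesis: no change — [tubesis]
  Rule 5 t-Assibilation: [tubesis] → [subesis]
/hevandub/:
  Rule 1 Preconsonantal h-Deletion: no change — [hevandub]
  Rule 2 Word-Final Devoicing: [hevandub] → [hevandup]
  Rule 3 Nasal Place Assimilation: no change — [hevandup]
  Rule 4 Cluster Epenthesis: no change — [hevandup]
  Rule 5 t-Assibilation: no change — [hevandup]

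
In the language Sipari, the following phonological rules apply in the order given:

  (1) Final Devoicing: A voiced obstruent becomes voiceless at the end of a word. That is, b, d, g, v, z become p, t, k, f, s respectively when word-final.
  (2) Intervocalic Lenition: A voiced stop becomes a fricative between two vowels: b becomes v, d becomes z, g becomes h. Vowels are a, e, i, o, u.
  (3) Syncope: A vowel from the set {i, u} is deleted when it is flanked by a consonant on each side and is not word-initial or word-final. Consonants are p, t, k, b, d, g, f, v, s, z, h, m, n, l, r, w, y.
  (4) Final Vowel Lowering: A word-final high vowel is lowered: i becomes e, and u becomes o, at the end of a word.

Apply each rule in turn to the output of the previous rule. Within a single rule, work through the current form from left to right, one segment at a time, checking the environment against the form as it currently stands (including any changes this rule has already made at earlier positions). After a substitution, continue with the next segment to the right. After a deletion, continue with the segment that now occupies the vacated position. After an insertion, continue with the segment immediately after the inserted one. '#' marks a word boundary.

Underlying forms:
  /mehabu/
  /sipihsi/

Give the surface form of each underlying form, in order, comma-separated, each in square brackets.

/mehabu/:
  (1) Final Devoicing: no change — [mehabu]
  (2) Intervocalic Lenition: [mehabu] → [mehavu]
  (3) Syncope: no change — [mehavu]
  (4) Final Vowel Lowering: [mehavu] → [mehavo]
/sipihsi/:
  (1) Final Devoicing: no change — [sipihsi]
  (2) Intervocalic Lenition: no change — [sipihsi]
  (3) Syncope: [sipihsi] → [sphsi]
  (4) Final Vowel Lowering: [sphsi] → [sphse]

[mehavo], [sphse]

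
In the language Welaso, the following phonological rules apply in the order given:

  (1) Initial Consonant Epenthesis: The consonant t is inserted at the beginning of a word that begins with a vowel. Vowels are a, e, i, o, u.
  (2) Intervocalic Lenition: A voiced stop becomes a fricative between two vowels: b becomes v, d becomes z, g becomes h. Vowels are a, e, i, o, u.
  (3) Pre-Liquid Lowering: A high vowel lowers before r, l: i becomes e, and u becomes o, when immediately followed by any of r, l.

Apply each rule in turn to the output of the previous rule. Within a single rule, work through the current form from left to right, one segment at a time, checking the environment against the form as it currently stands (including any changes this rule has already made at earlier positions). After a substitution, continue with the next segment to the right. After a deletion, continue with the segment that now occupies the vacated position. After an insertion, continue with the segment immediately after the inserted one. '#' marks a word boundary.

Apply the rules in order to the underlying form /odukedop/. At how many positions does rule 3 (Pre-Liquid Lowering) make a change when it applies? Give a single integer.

0

(1) Initial Consonant Epenthesis: [odukedop] → [todukedop]
(2) Intervocalic Lenition: [todukedop] → [tozukezop]
(3) Pre-Liquid Lowering: no change — [tozukezop]
Rule 3 changed 0 position(s).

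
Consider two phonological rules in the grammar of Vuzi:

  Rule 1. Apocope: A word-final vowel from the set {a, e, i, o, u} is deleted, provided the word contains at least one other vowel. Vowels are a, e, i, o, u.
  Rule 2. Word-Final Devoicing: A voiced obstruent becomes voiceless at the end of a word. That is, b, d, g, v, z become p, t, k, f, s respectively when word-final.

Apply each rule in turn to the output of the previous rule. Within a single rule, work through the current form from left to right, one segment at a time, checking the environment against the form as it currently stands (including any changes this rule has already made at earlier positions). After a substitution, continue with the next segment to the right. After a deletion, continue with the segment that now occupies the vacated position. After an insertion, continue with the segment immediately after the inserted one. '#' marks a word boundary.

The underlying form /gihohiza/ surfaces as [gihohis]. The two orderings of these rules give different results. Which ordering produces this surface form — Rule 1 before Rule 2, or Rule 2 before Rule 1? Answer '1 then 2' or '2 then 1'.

1 then 2

Order 1 then 2:
  1 Apocope: [gihohiza] → [gihohiz]
  2 Word-Final Devoicing: [gihohiz] → [gihohis]
  result: [gihohis]
Order 2 then 1:
  2 Word-Final Devoicing: no change — [gihohiza]
  1 Apocope: [gihohiza] → [gihohiz]
  result: [gihohiz]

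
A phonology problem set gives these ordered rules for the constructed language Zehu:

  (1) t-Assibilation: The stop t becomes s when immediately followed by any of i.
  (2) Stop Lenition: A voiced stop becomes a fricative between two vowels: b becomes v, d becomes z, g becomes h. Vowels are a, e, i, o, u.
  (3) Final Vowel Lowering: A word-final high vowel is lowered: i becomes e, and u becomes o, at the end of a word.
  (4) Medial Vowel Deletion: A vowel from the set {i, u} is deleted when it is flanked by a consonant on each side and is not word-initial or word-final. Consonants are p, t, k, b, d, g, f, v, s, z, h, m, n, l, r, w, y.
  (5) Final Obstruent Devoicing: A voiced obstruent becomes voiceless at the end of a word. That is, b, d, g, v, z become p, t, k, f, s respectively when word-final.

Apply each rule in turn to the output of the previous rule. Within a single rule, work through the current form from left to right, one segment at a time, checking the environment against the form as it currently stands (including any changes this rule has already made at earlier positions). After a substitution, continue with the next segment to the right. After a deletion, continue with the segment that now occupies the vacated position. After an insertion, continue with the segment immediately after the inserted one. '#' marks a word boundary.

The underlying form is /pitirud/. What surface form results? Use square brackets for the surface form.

(1) t-Assibilation: [pitirud] → [pisirud]
(2) Stop Lenition: no change — [pisirud]
(3) Final Vowel Lowering: no change — [pisirud]
(4) Medial Vowel Deletion: [pisirud] → [psrd]
(5) Final Obstruent Devoicing: [psrd] → [psrt]

[psrt]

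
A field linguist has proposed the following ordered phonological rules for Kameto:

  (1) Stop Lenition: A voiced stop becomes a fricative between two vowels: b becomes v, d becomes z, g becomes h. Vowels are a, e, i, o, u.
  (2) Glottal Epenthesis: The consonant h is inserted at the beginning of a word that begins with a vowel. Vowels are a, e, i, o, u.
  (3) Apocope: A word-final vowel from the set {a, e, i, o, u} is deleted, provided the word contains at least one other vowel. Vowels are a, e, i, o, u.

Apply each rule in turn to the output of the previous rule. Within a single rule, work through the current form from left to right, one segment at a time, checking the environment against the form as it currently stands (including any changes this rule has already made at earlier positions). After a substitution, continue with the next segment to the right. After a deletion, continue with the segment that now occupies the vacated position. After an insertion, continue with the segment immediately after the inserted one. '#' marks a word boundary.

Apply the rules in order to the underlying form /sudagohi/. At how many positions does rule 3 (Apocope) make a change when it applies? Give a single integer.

(1) Stop Lenition: [sudagohi] → [suzahohi]
(2) Glottal Epenthesis: no change — [suzahohi]
(3) Apocope: [suzahohi] → [suzahoh]
Rule 3 changed 1 position(s).

1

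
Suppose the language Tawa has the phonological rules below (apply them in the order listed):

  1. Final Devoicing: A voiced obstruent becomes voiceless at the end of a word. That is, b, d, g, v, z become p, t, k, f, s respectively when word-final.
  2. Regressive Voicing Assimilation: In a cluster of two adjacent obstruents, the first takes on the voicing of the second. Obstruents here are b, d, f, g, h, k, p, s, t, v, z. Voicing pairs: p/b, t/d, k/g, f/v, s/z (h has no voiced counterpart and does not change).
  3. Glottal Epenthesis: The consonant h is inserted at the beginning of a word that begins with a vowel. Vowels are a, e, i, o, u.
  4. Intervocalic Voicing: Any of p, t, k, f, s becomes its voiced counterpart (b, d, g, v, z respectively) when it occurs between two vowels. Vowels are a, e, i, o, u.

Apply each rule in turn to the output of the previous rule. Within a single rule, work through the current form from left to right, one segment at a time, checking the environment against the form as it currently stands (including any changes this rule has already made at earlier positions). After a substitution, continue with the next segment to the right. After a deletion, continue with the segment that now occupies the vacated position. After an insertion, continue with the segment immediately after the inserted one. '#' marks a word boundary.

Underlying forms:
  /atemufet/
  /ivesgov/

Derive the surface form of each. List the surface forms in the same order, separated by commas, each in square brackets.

/atemufet/:
  1 Final Devoicing: no change — [atemufet]
  2 Regressive Voicing Assimilation: no change — [atemufet]
  3 Glottal Epenthesis: [atemufet] → [hatemufet]
  4 Intervocalic Voicing: [hatemufet] → [hademuvet]
/ivesgov/:
  1 Final Devoicing: [ivesgov] → [ivesgof]
  2 Regressive Voicing Assimilation: [ivesgof] → [ivezgof]
  3 Glottal Epenthesis: [ivezgof] → [hivezgof]
  4 Intervocalic Voicing: no change — [hivezgof]

[hademuvet], [hivezgof]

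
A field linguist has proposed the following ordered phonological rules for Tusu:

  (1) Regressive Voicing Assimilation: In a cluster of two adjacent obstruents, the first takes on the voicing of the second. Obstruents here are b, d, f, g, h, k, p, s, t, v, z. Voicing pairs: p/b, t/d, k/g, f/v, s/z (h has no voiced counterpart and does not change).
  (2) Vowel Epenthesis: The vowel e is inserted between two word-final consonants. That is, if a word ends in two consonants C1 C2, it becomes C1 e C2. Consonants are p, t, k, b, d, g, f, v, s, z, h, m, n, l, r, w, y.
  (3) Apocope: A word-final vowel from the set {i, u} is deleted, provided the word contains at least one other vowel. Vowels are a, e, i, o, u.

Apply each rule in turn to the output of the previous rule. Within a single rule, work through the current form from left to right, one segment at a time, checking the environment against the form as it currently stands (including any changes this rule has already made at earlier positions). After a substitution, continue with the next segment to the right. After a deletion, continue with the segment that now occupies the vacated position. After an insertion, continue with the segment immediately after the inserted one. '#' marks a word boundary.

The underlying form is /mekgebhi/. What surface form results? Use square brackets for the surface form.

[meggeph]

(1) Regressive Voicing Assimilation: [mekgebhi] → [meggephi]
(2) Vowel Epenthesis: no change — [meggephi]
(3) Apocope: [meggephi] → [meggeph]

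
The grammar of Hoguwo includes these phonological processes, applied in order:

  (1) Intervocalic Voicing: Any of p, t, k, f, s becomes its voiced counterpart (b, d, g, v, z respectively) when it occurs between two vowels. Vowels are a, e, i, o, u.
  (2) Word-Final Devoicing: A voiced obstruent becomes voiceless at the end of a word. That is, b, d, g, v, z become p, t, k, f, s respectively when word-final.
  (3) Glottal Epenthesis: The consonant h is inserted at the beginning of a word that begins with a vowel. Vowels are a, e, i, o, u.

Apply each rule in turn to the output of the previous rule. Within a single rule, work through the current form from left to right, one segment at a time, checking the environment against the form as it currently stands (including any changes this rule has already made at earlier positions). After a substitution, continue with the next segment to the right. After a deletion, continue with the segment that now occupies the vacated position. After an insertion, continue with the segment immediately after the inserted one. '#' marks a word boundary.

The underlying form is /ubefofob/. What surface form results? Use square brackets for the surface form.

[hubevovop]

(1) Intervocalic Voicing: [ubefofob] → [ubevovob]
(2) Word-Final Devoicing: [ubevovob] → [ubevovop]
(3) Glottal Epenthesis: [ubevovop] → [hubevovop]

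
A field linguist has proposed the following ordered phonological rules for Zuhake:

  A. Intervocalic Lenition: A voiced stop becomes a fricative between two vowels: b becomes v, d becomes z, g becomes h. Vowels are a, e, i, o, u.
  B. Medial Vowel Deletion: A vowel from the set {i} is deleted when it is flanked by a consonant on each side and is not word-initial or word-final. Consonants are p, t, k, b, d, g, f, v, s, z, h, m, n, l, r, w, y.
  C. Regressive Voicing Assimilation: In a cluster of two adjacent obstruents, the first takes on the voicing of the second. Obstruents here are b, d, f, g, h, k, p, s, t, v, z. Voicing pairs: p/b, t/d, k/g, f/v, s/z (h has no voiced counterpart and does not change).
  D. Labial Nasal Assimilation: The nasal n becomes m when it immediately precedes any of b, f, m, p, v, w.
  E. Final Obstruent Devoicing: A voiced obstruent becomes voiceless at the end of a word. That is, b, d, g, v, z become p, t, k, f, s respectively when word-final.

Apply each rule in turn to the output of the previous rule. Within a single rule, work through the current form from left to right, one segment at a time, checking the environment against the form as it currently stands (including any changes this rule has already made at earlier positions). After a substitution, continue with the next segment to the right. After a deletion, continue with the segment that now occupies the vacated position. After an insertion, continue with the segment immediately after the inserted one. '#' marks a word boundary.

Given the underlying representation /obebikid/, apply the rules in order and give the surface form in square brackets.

A Intervocalic Lenition: [obebikid] → [ovevikid]
B Medial Vowel Deletion: [ovevikid] → [ovevkd]
C Regressive Voicing Assimilation: [ovevkd] → [ovefgd]
D Labial Nasal Assimilation: no change — [ovefgd]
E Final Obstruent Devoicing: [ovefgd] → [ovefgt]

[ovefgt]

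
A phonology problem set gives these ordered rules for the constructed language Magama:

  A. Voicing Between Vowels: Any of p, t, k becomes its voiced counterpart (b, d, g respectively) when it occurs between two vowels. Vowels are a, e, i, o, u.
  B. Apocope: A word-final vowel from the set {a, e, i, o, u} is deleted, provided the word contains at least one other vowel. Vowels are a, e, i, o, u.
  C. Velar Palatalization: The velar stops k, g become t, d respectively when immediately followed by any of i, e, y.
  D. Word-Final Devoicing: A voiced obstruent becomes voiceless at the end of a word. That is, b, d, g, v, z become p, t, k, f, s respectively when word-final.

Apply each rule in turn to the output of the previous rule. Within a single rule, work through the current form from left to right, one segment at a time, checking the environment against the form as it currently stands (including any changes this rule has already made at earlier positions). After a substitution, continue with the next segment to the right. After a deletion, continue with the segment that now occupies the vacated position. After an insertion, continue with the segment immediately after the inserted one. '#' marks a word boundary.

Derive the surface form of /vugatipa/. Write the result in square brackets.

A Voicing Between Vowels: [vugatipa] → [vugadiba]
B Apocope: [vugadiba] → [vugadib]
C Velar Palatalization: no change — [vugadib]
D Word-Final Devoicing: [vugadib] → [vugadip]

[vugadip]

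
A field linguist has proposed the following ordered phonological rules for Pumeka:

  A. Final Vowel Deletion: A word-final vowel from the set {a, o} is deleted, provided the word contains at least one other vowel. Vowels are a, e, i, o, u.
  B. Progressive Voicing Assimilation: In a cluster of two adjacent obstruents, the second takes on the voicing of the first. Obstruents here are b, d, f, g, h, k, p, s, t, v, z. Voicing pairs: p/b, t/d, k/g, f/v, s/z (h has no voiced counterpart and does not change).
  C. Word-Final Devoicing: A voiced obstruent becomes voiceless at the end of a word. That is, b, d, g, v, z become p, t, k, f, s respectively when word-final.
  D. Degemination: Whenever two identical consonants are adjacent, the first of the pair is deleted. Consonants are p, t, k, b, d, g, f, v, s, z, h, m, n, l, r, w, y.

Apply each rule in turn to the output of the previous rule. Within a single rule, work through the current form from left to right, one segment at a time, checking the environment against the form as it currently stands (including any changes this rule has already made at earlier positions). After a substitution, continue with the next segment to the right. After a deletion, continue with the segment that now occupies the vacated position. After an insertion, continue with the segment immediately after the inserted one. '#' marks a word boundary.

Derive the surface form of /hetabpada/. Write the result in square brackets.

[hetabat]

A Final Vowel Deletion: [hetabpada] → [hetabpad]
B Progressive Voicing Assimilation: [hetabpad] → [hetabbad]
C Word-Final Devoicing: [hetabbad] → [hetabbat]
D Degemination: [hetabbat] → [hetabat]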